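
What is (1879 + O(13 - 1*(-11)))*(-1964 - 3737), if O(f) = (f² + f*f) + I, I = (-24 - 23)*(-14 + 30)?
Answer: -12992579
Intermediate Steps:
I = -752 (I = -47*16 = -752)
O(f) = -752 + 2*f² (O(f) = (f² + f*f) - 752 = (f² + f²) - 752 = 2*f² - 752 = -752 + 2*f²)
(1879 + O(13 - 1*(-11)))*(-1964 - 3737) = (1879 + (-752 + 2*(13 - 1*(-11))²))*(-1964 - 3737) = (1879 + (-752 + 2*(13 + 11)²))*(-5701) = (1879 + (-752 + 2*24²))*(-5701) = (1879 + (-752 + 2*576))*(-5701) = (1879 + (-752 + 1152))*(-5701) = (1879 + 400)*(-5701) = 2279*(-5701) = -12992579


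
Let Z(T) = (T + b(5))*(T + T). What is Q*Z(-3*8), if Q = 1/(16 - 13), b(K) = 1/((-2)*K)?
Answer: 1928/5 ≈ 385.60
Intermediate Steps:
b(K) = -1/(2*K)
Q = ⅓ (Q = 1/3 = ⅓ ≈ 0.33333)
Z(T) = 2*T*(-⅒ + T) (Z(T) = (T - ½/5)*(T + T) = (T - ½*⅕)*(2*T) = (T - ⅒)*(2*T) = (-⅒ + T)*(2*T) = 2*T*(-⅒ + T))
Q*Z(-3*8) = ((-3*8)*(-1 + 10*(-3*8))/5)/3 = ((⅕)*(-24)*(-1 + 10*(-24)))/3 = ((⅕)*(-24)*(-1 - 240))/3 = ((⅕)*(-24)*(-241))/3 = (⅓)*(5784/5) = 1928/5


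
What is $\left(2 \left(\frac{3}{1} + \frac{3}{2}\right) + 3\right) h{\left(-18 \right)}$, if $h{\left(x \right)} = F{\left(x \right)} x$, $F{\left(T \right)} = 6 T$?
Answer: $23328$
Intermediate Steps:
$h{\left(x \right)} = 6 x^{2}$ ($h{\left(x \right)} = 6 x x = 6 x^{2}$)
$\left(2 \left(\frac{3}{1} + \frac{3}{2}\right) + 3\right) h{\left(-18 \right)} = \left(2 \left(\frac{3}{1} + \frac{3}{2}\right) + 3\right) 6 \left(-18\right)^{2} = \left(2 \left(3 \cdot 1 + 3 \cdot \frac{1}{2}\right) + 3\right) 6 \cdot 324 = \left(2 \left(3 + \frac{3}{2}\right) + 3\right) 1944 = \left(2 \cdot \frac{9}{2} + 3\right) 1944 = \left(9 + 3\right) 1944 = 12 \cdot 1944 = 23328$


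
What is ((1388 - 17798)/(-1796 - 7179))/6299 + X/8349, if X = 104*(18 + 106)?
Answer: 145838669098/94399680045 ≈ 1.5449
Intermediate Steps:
X = 12896 (X = 104*124 = 12896)
((1388 - 17798)/(-1796 - 7179))/6299 + X/8349 = ((1388 - 17798)/(-1796 - 7179))/6299 + 12896/8349 = -16410/(-8975)*(1/6299) + 12896*(1/8349) = -16410*(-1/8975)*(1/6299) + 12896/8349 = (3282/1795)*(1/6299) + 12896/8349 = 3282/11306705 + 12896/8349 = 145838669098/94399680045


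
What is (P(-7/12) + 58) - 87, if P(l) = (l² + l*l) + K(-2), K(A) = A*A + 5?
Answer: -1391/72 ≈ -19.319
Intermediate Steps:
K(A) = 5 + A² (K(A) = A² + 5 = 5 + A²)
P(l) = 9 + 2*l² (P(l) = (l² + l*l) + (5 + (-2)²) = (l² + l²) + (5 + 4) = 2*l² + 9 = 9 + 2*l²)
(P(-7/12) + 58) - 87 = ((9 + 2*(-7/12)²) + 58) - 87 = ((9 + 2*(49/144)) + 58) - 87 = ((9 + 49/72) + 58) - 87 = (697/72 + 58) - 87 = 4873/72 - 87 = -1391/72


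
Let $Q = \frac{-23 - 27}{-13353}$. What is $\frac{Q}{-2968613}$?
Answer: $- \frac{50}{39639889389} \approx -1.2614 \cdot 10^{-9}$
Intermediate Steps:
$Q = \frac{50}{13353}$ ($Q = \left(-23 - 27\right) \left(- \frac{1}{13353}\right) = \left(-50\right) \left(- \frac{1}{13353}\right) = \frac{50}{13353} \approx 0.0037445$)
$\frac{Q}{-2968613} = \frac{50}{13353 \left(-2968613\right)} = \frac{50}{13353} \left(- \frac{1}{2968613}\right) = - \frac{50}{39639889389}$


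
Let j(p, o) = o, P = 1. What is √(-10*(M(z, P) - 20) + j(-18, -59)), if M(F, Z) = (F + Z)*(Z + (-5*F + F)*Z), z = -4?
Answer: √651 ≈ 25.515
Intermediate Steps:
M(F, Z) = (F + Z)*(Z - 4*F*Z) (M(F, Z) = (F + Z)*(Z + (-4*F)*Z) = (F + Z)*(Z - 4*F*Z))
√(-10*(M(z, P) - 20) + j(-18, -59)) = √(-10*(1*(-4 + 1 - 4*(-4)² - 4*(-4)*1) - 20) - 59) = √(-10*(1*(-4 + 1 - 4*16 + 16) - 20) - 59) = √(-10*(1*(-4 + 1 - 64 + 16) - 20) - 59) = √(-10*(1*(-51) - 20) - 59) = √(-10*(-51 - 20) - 59) = √(-10*(-71) - 59) = √(710 - 59) = √651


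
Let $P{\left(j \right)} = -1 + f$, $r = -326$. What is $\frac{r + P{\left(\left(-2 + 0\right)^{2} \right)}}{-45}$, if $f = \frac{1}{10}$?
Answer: $\frac{3269}{450} \approx 7.2644$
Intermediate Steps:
$f = \frac{1}{10} \approx 0.1$
$P{\left(j \right)} = - \frac{9}{10}$ ($P{\left(j \right)} = -1 + \frac{1}{10} = - \frac{9}{10}$)
$\frac{r + P{\left(\left(-2 + 0\right)^{2} \right)}}{-45} = \frac{-326 - \frac{9}{10}}{-45} = \left(- \frac{1}{45}\right) \left(- \frac{3269}{10}\right) = \frac{3269}{450}$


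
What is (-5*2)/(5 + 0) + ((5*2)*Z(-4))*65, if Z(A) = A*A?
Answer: 10398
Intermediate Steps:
Z(A) = A²
(-5*2)/(5 + 0) + ((5*2)*Z(-4))*65 = (-5*2)/(5 + 0) + ((5*2)*(-4)²)*65 = -10/5 + (10*16)*65 = -10*⅕ + 160*65 = -2 + 10400 = 10398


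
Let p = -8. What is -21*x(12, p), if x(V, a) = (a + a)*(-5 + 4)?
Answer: -336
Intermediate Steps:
x(V, a) = -2*a (x(V, a) = (2*a)*(-1) = -2*a)
-21*x(12, p) = -(-42)*(-8) = -21*16 = -336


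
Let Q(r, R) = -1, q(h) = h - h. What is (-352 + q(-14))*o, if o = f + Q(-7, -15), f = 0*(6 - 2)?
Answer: 352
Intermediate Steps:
q(h) = 0
f = 0 (f = 0*4 = 0)
o = -1 (o = 0 - 1 = -1)
(-352 + q(-14))*o = (-352 + 0)*(-1) = -352*(-1) = 352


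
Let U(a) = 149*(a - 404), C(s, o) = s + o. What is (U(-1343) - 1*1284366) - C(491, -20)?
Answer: -1545140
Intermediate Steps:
C(s, o) = o + s
U(a) = -60196 + 149*a (U(a) = 149*(-404 + a) = -60196 + 149*a)
(U(-1343) - 1*1284366) - C(491, -20) = ((-60196 + 149*(-1343)) - 1*1284366) - (-20 + 491) = ((-60196 - 200107) - 1284366) - 1*471 = (-260303 - 1284366) - 471 = -1544669 - 471 = -1545140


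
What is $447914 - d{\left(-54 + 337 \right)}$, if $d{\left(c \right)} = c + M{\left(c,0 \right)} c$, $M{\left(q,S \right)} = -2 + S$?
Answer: $448197$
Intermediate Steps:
$d{\left(c \right)} = - c$ ($d{\left(c \right)} = c + \left(-2 + 0\right) c = c - 2 c = - c$)
$447914 - d{\left(-54 + 337 \right)} = 447914 - - (-54 + 337) = 447914 - \left(-1\right) 283 = 447914 - -283 = 447914 + 283 = 448197$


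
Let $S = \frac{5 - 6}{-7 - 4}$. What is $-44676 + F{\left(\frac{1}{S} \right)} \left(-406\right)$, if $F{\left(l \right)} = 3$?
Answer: $-45894$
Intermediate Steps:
$S = \frac{1}{11}$ ($S = - \frac{1}{-11} = \left(-1\right) \left(- \frac{1}{11}\right) = \frac{1}{11} \approx 0.090909$)
$-44676 + F{\left(\frac{1}{S} \right)} \left(-406\right) = -44676 + 3 \left(-406\right) = -44676 - 1218 = -45894$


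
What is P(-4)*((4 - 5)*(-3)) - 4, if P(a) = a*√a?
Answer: -4 - 24*I ≈ -4.0 - 24.0*I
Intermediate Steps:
P(a) = a^(3/2)
P(-4)*((4 - 5)*(-3)) - 4 = (-4)^(3/2)*((4 - 5)*(-3)) - 4 = (-8*I)*(-1*(-3)) - 4 = -8*I*3 - 4 = -24*I - 4 = -4 - 24*I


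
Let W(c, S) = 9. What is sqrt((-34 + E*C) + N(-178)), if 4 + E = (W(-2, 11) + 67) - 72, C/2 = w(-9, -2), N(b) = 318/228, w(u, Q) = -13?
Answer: I*sqrt(47082)/38 ≈ 5.7101*I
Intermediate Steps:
N(b) = 53/38 (N(b) = 318*(1/228) = 53/38)
C = -26 (C = 2*(-13) = -26)
E = 0 (E = -4 + ((9 + 67) - 72) = -4 + (76 - 72) = -4 + 4 = 0)
sqrt((-34 + E*C) + N(-178)) = sqrt((-34 + 0*(-26)) + 53/38) = sqrt((-34 + 0) + 53/38) = sqrt(-34 + 53/38) = sqrt(-1239/38) = I*sqrt(47082)/38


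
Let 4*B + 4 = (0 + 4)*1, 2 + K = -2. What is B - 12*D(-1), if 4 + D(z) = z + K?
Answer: 108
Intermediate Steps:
K = -4 (K = -2 - 2 = -4)
D(z) = -8 + z (D(z) = -4 + (z - 4) = -4 + (-4 + z) = -8 + z)
B = 0 (B = -1 + ((0 + 4)*1)/4 = -1 + (4*1)/4 = -1 + (¼)*4 = -1 + 1 = 0)
B - 12*D(-1) = 0 - 12*(-8 - 1) = 0 - 12*(-9) = 0 + 108 = 108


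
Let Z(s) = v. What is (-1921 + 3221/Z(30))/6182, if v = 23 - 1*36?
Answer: -14097/40183 ≈ -0.35082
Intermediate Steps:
v = -13 (v = 23 - 36 = -13)
Z(s) = -13
(-1921 + 3221/Z(30))/6182 = (-1921 + 3221/(-13))/6182 = (-1921 + 3221*(-1/13))*(1/6182) = (-1921 - 3221/13)*(1/6182) = -28194/13*1/6182 = -14097/40183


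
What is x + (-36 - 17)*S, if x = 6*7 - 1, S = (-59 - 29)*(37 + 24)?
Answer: 284545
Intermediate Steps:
S = -5368 (S = -88*61 = -5368)
x = 41 (x = 42 - 1 = 41)
x + (-36 - 17)*S = 41 + (-36 - 17)*(-5368) = 41 - 53*(-5368) = 41 + 284504 = 284545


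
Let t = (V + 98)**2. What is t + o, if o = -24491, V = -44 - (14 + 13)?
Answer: -23762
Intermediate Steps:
V = -71 (V = -44 - 1*27 = -44 - 27 = -71)
t = 729 (t = (-71 + 98)**2 = 27**2 = 729)
t + o = 729 - 24491 = -23762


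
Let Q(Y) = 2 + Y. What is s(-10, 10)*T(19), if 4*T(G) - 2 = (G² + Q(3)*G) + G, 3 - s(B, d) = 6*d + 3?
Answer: -7155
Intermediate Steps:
s(B, d) = -6*d (s(B, d) = 3 - (6*d + 3) = 3 - (3 + 6*d) = 3 + (-3 - 6*d) = -6*d)
T(G) = ½ + G²/4 + 3*G/2 (T(G) = ½ + ((G² + (2 + 3)*G) + G)/4 = ½ + ((G² + 5*G) + G)/4 = ½ + (G² + 6*G)/4 = ½ + (G²/4 + 3*G/2) = ½ + G²/4 + 3*G/2)
s(-10, 10)*T(19) = (-6*10)*(½ + (¼)*19² + (3/2)*19) = -60*(½ + (¼)*361 + 57/2) = -60*(½ + 361/4 + 57/2) = -60*477/4 = -7155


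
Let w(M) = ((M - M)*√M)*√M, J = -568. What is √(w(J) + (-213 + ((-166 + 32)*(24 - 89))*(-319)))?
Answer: I*√2778703 ≈ 1666.9*I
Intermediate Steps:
w(M) = 0 (w(M) = (0*√M)*√M = 0*√M = 0)
√(w(J) + (-213 + ((-166 + 32)*(24 - 89))*(-319))) = √(0 + (-213 + ((-166 + 32)*(24 - 89))*(-319))) = √(0 + (-213 - 134*(-65)*(-319))) = √(0 + (-213 + 8710*(-319))) = √(0 + (-213 - 2778490)) = √(0 - 2778703) = √(-2778703) = I*√2778703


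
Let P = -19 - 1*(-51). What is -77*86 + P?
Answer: -6590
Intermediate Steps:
P = 32 (P = -19 + 51 = 32)
-77*86 + P = -77*86 + 32 = -6622 + 32 = -6590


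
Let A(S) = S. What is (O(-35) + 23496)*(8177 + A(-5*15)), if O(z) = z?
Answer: 190081022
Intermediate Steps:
(O(-35) + 23496)*(8177 + A(-5*15)) = (-35 + 23496)*(8177 - 5*15) = 23461*(8177 - 75) = 23461*8102 = 190081022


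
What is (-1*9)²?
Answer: 81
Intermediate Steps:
(-1*9)² = (-9)² = 81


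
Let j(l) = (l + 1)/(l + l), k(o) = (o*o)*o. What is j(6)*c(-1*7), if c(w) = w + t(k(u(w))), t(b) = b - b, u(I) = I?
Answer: -49/12 ≈ -4.0833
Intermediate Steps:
k(o) = o³ (k(o) = o²*o = o³)
j(l) = (1 + l)/(2*l) (j(l) = (1 + l)/((2*l)) = (1 + l)*(1/(2*l)) = (1 + l)/(2*l))
t(b) = 0
c(w) = w (c(w) = w + 0 = w)
j(6)*c(-1*7) = ((½)*(1 + 6)/6)*(-1*7) = ((½)*(⅙)*7)*(-7) = (7/12)*(-7) = -49/12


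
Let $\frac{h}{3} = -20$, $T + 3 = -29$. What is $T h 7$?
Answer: $13440$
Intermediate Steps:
$T = -32$ ($T = -3 - 29 = -32$)
$h = -60$ ($h = 3 \left(-20\right) = -60$)
$T h 7 = \left(-32\right) \left(-60\right) 7 = 1920 \cdot 7 = 13440$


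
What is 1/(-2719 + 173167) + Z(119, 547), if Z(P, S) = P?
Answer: 20283313/170448 ≈ 119.00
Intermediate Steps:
1/(-2719 + 173167) + Z(119, 547) = 1/(-2719 + 173167) + 119 = 1/170448 + 119 = 20283313/170448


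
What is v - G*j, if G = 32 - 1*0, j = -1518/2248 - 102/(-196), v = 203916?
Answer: 2807787636/13769 ≈ 2.0392e+5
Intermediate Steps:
j = -8529/55076 (j = -1518*1/2248 - 102*(-1/196) = -759/1124 + 51/98 = -8529/55076 ≈ -0.15486)
G = 32 (G = 32 + 0 = 32)
v - G*j = 203916 - 32*(-8529)/55076 = 203916 - 1*(-68232/13769) = 203916 + 68232/13769 = 2807787636/13769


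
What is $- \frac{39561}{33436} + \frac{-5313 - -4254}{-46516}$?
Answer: $- \frac{112800672}{97206811} \approx -1.1604$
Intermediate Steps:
$- \frac{39561}{33436} + \frac{-5313 - -4254}{-46516} = \left(-39561\right) \frac{1}{33436} + \left(-5313 + 4254\right) \left(- \frac{1}{46516}\right) = - \frac{39561}{33436} - - \frac{1059}{46516} = - \frac{39561}{33436} + \frac{1059}{46516} = - \frac{112800672}{97206811}$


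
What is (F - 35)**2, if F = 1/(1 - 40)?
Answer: 1865956/1521 ≈ 1226.8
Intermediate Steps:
F = -1/39 (F = 1/(-39) = -1/39 ≈ -0.025641)
(F - 35)**2 = (-1/39 - 35)**2 = (-1366/39)**2 = 1865956/1521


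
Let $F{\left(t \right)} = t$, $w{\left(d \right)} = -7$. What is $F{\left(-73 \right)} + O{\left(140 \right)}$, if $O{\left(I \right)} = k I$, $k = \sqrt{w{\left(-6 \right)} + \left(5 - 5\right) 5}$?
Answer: $-73 + 140 i \sqrt{7} \approx -73.0 + 370.41 i$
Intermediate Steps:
$k = i \sqrt{7}$ ($k = \sqrt{-7 + \left(5 - 5\right) 5} = \sqrt{-7 + 0 \cdot 5} = \sqrt{-7 + 0} = \sqrt{-7} = i \sqrt{7} \approx 2.6458 i$)
$O{\left(I \right)} = i I \sqrt{7}$ ($O{\left(I \right)} = i \sqrt{7} I = i I \sqrt{7}$)
$F{\left(-73 \right)} + O{\left(140 \right)} = -73 + i 140 \sqrt{7} = -73 + 140 i \sqrt{7}$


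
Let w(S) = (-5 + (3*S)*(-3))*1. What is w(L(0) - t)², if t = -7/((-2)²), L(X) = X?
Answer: 6889/16 ≈ 430.56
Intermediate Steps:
t = -7/4 ≈ -1.7500
w(S) = -5 - 9*S (w(S) = (-5 - 9*S)*1 = -5 - 9*S)
w(L(0) - t)² = (-5 - 9*(0 - 1*(-7/4)))² = (-5 - 9*(0 + 7/4))² = (-5 - 9*7/4)² = (-5 - 63/4)² = (-83/4)² = 6889/16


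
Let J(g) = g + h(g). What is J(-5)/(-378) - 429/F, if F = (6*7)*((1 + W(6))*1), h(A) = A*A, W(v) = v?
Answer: -4001/2646 ≈ -1.5121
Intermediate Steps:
h(A) = A**2
F = 294 (F = (6*7)*((1 + 6)*1) = 42*(7*1) = 42*7 = 294)
J(g) = g + g**2
J(-5)/(-378) - 429/F = -5*(1 - 5)/(-378) - 429/294 = -5*(-4)*(-1/378) - 429*1/294 = 20*(-1/378) - 143/98 = -10/189 - 143/98 = -4001/2646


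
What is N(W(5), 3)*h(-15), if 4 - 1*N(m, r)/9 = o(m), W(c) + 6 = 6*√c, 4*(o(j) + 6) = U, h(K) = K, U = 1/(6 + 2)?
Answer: -43065/32 ≈ -1345.8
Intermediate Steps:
U = ⅛ (U = 1/8 = ⅛ ≈ 0.12500)
o(j) = -191/32 (o(j) = -6 + (¼)*(⅛) = -6 + 1/32 = -191/32)
W(c) = -6 + 6*√c
N(m, r) = 2871/32 (N(m, r) = 36 - 9*(-191/32) = 36 + 1719/32 = 2871/32)
N(W(5), 3)*h(-15) = (2871/32)*(-15) = -43065/32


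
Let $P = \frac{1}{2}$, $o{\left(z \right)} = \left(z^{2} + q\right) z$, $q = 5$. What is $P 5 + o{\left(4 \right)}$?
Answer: $\frac{173}{2} \approx 86.5$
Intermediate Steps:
$o{\left(z \right)} = z \left(5 + z^{2}\right)$ ($o{\left(z \right)} = \left(z^{2} + 5\right) z = \left(5 + z^{2}\right) z = z \left(5 + z^{2}\right)$)
$P = \frac{1}{2} \approx 0.5$
$P 5 + o{\left(4 \right)} = \frac{1}{2} \cdot 5 + 4 \left(5 + 4^{2}\right) = \frac{5}{2} + 4 \left(5 + 16\right) = \frac{5}{2} + 4 \cdot 21 = \frac{5}{2} + 84 = \frac{173}{2}$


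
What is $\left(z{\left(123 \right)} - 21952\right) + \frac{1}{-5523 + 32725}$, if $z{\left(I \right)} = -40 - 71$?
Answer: $- \frac{600157725}{27202} \approx -22063.0$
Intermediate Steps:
$z{\left(I \right)} = -111$ ($z{\left(I \right)} = -40 - 71 = -111$)
$\left(z{\left(123 \right)} - 21952\right) + \frac{1}{-5523 + 32725} = \left(-111 - 21952\right) + \frac{1}{-5523 + 32725} = -22063 + \frac{1}{27202} = - \frac{600157725}{27202}$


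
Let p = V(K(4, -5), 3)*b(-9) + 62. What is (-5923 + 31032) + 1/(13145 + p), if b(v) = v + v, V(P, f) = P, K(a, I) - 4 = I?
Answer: 332066526/13225 ≈ 25109.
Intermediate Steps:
K(a, I) = 4 + I
b(v) = 2*v
p = 80 (p = (4 - 5)*(2*(-9)) + 62 = -1*(-18) + 62 = 18 + 62 = 80)
(-5923 + 31032) + 1/(13145 + p) = (-5923 + 31032) + 1/(13145 + 80) = 25109 + 1/13225 = 332066526/13225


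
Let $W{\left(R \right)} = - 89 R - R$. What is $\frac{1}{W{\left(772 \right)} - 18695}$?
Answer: $- \frac{1}{88175} \approx -1.1341 \cdot 10^{-5}$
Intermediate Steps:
$W{\left(R \right)} = - 90 R$
$\frac{1}{W{\left(772 \right)} - 18695} = \frac{1}{\left(-90\right) 772 - 18695} = \frac{1}{-69480 - 18695} = \frac{1}{-88175} = - \frac{1}{88175}$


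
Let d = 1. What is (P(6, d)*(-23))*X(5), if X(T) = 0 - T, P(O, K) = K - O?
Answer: -575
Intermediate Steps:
X(T) = -T
(P(6, d)*(-23))*X(5) = ((1 - 1*6)*(-23))*(-1*5) = ((1 - 6)*(-23))*(-5) = -5*(-23)*(-5) = 115*(-5) = -575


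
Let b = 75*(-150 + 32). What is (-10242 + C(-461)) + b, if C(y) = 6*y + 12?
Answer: -21846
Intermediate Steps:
b = -8850 (b = 75*(-118) = -8850)
C(y) = 12 + 6*y
(-10242 + C(-461)) + b = (-10242 + (12 + 6*(-461))) - 8850 = (-10242 + (12 - 2766)) - 8850 = (-10242 - 2754) - 8850 = -12996 - 8850 = -21846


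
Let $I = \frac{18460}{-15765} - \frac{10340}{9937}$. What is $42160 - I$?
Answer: $\frac{1320999469184}{31331361} \approx 42162.0$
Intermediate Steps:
$I = - \frac{69289424}{31331361}$ ($I = 18460 \left(- \frac{1}{15765}\right) - \frac{10340}{9937} = - \frac{3692}{3153} - \frac{10340}{9937} = - \frac{69289424}{31331361} \approx -2.2115$)
$42160 - I = 42160 - - \frac{69289424}{31331361} = 42160 + \frac{69289424}{31331361} = \frac{1320999469184}{31331361}$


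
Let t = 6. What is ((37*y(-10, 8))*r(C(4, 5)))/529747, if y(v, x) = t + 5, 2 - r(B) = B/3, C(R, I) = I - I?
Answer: 814/529747 ≈ 0.0015366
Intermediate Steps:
C(R, I) = 0
r(B) = 2 - B/3
y(v, x) = 11 (y(v, x) = 6 + 5 = 11)
((37*y(-10, 8))*r(C(4, 5)))/529747 = ((37*11)*(2 - ⅓*0))/529747 = (407*(2 + 0))*(1/529747) = (407*2)*(1/529747) = 814*(1/529747) = 814/529747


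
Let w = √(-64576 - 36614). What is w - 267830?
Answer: -267830 + I*√101190 ≈ -2.6783e+5 + 318.1*I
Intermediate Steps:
w = I*√101190 (w = √(-101190) = I*√101190 ≈ 318.1*I)
w - 267830 = I*√101190 - 267830 = -267830 + I*√101190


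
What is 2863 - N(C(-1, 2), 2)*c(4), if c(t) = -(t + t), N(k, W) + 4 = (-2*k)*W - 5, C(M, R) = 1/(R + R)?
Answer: 2783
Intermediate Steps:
C(M, R) = 1/(2*R)
N(k, W) = -9 - 2*W*k (N(k, W) = -4 + ((-2*k)*W - 5) = -4 + (-2*W*k - 5) = -4 + (-5 - 2*W*k) = -9 - 2*W*k)
c(t) = -2*t
2863 - N(C(-1, 2), 2)*c(4) = 2863 - (-9 - 2*2*(½)/2)*(-2*4) = 2863 - (-9 - 2*2*(½)*(½))*(-8) = 2863 - (-9 - 2*2*¼)*(-8) = 2863 - (-9 - 1)*(-8) = 2863 - (-10)*(-8) = 2863 - 1*80 = 2863 - 80 = 2783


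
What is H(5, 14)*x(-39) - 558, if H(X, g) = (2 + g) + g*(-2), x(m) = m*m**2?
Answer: 711270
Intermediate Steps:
x(m) = m**3
H(X, g) = 2 - g (H(X, g) = (2 + g) - 2*g = 2 - g)
H(5, 14)*x(-39) - 558 = (2 - 1*14)*(-39)**3 - 558 = (2 - 14)*(-59319) - 558 = -12*(-59319) - 558 = 711828 - 558 = 711270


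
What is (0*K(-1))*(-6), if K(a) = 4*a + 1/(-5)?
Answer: 0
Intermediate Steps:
K(a) = -1/5 + 4*a (K(a) = 4*a - 1/5 = -1/5 + 4*a)
(0*K(-1))*(-6) = (0*(-1/5 + 4*(-1)))*(-6) = (0*(-1/5 - 4))*(-6) = (0*(-21/5))*(-6) = 0*(-6) = 0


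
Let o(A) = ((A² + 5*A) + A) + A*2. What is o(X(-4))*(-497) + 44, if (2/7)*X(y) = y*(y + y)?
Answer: -6679636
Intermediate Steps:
X(y) = 7*y² (X(y) = 7*(y*(y + y))/2 = 7*(y*(2*y))/2 = 7*(2*y²)/2 = 7*y²)
o(A) = A² + 8*A (o(A) = (A² + 6*A) + 2*A = A² + 8*A)
o(X(-4))*(-497) + 44 = ((7*(-4)²)*(8 + 7*(-4)²))*(-497) + 44 = ((7*16)*(8 + 7*16))*(-497) + 44 = (112*(8 + 112))*(-497) + 44 = (112*120)*(-497) + 44 = 13440*(-497) + 44 = -6679680 + 44 = -6679636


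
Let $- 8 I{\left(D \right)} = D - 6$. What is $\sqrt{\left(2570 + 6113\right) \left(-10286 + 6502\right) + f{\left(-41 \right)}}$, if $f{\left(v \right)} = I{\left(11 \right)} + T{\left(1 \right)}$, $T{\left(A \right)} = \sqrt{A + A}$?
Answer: $\frac{\sqrt{-525703562 + 16 \sqrt{2}}}{4} \approx 5732.1 i$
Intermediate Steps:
$T{\left(A \right)} = \sqrt{2} \sqrt{A}$ ($T{\left(A \right)} = \sqrt{2 A} = \sqrt{2} \sqrt{A}$)
$I{\left(D \right)} = \frac{3}{4} - \frac{D}{8}$ ($I{\left(D \right)} = - \frac{D - 6}{8} = - \frac{-6 + D}{8} = \frac{3}{4} - \frac{D}{8}$)
$f{\left(v \right)} = - \frac{5}{8} + \sqrt{2}$ ($f{\left(v \right)} = \left(\frac{3}{4} - \frac{11}{8}\right) + \sqrt{2} \sqrt{1} = \left(\frac{3}{4} - \frac{11}{8}\right) + \sqrt{2} \cdot 1 = - \frac{5}{8} + \sqrt{2}$)
$\sqrt{\left(2570 + 6113\right) \left(-10286 + 6502\right) + f{\left(-41 \right)}} = \sqrt{\left(2570 + 6113\right) \left(-10286 + 6502\right) - \left(\frac{5}{8} - \sqrt{2}\right)} = \sqrt{8683 \left(-3784\right) - \left(\frac{5}{8} - \sqrt{2}\right)} = \sqrt{-32856472 - \left(\frac{5}{8} - \sqrt{2}\right)} = \sqrt{- \frac{262851781}{8} + \sqrt{2}}$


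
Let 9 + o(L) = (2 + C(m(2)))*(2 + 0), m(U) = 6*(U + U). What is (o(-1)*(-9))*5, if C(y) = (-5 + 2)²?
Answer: -585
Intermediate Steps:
m(U) = 12*U (m(U) = 6*(2*U) = 12*U)
C(y) = 9 (C(y) = (-3)² = 9)
o(L) = 13 (o(L) = -9 + (2 + 9)*(2 + 0) = -9 + 11*2 = -9 + 22 = 13)
(o(-1)*(-9))*5 = (13*(-9))*5 = -117*5 = -585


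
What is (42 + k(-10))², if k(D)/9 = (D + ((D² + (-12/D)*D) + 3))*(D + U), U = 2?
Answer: 33524100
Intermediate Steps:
k(D) = 9*(2 + D)*(-9 + D + D²) (k(D) = 9*((D + ((D² + (-12/D)*D) + 3))*(D + 2)) = 9*((D + ((D² - 12) + 3))*(2 + D)) = 9*((D + ((-12 + D²) + 3))*(2 + D)) = 9*((D + (-9 + D²))*(2 + D)) = 9*((-9 + D + D²)*(2 + D)) = 9*((2 + D)*(-9 + D + D²)) = 9*(2 + D)*(-9 + D + D²))
(42 + k(-10))² = (42 + (-162 - 63*(-10) + 9*(-10)³ + 27*(-10)²))² = (42 + (-162 + 630 + 9*(-1000) + 27*100))² = (42 + (-162 + 630 - 9000 + 2700))² = (42 - 5832)² = (-5790)² = 33524100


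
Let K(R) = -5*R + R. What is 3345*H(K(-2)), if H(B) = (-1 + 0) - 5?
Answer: -20070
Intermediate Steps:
K(R) = -4*R
H(B) = -6 (H(B) = -1 - 5 = -6)
3345*H(K(-2)) = 3345*(-6) = -20070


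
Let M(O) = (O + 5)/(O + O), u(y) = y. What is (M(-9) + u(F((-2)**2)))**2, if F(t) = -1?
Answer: 49/81 ≈ 0.60494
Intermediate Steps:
M(O) = (5 + O)/(2*O) (M(O) = (5 + O)/((2*O)) = (5 + O)*(1/(2*O)) = (5 + O)/(2*O))
(M(-9) + u(F((-2)**2)))**2 = ((1/2)*(5 - 9)/(-9) - 1)**2 = ((1/2)*(-1/9)*(-4) - 1)**2 = (2/9 - 1)**2 = (-7/9)**2 = 49/81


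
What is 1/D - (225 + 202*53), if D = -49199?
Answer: -537794270/49199 ≈ -10931.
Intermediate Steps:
1/D - (225 + 202*53) = 1/(-49199) - (225 + 202*53) = -1/49199 - (225 + 10706) = -1/49199 - 1*10931 = -1/49199 - 10931 = -537794270/49199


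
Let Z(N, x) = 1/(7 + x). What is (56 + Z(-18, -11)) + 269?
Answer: 1299/4 ≈ 324.75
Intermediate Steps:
(56 + Z(-18, -11)) + 269 = (56 + 1/(7 - 11)) + 269 = (56 + 1/(-4)) + 269 = (56 - ¼) + 269 = 223/4 + 269 = 1299/4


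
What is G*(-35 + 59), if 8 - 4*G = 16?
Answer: -48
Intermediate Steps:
G = -2 (G = 2 - 1/4*16 = 2 - 4 = -2)
G*(-35 + 59) = -2*(-35 + 59) = -2*24 = -48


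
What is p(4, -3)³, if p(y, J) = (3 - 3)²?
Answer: 0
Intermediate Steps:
p(y, J) = 0 (p(y, J) = 0² = 0)
p(4, -3)³ = 0³ = 0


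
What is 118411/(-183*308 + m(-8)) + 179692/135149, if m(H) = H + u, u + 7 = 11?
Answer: -5874249583/7618078832 ≈ -0.77109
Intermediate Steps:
u = 4 (u = -7 + 11 = 4)
m(H) = 4 + H (m(H) = H + 4 = 4 + H)
118411/(-183*308 + m(-8)) + 179692/135149 = 118411/(-183*308 + (4 - 8)) + 179692/135149 = 118411/(-56364 - 4) + 179692*(1/135149) = 118411/(-56368) + 179692/135149 = 118411*(-1/56368) + 179692/135149 = -118411/56368 + 179692/135149 = -5874249583/7618078832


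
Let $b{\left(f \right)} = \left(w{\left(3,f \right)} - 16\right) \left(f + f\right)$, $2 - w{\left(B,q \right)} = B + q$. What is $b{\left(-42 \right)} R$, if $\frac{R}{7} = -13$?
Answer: $191100$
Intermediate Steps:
$w{\left(B,q \right)} = 2 - B - q$ ($w{\left(B,q \right)} = 2 - \left(B + q\right) = 2 - B - q$)
$R = -91$ ($R = 7 \left(-13\right) = -91$)
$b{\left(f \right)} = 2 f \left(-17 - f\right)$ ($b{\left(f \right)} = \left(\left(2 - 3 - f\right) - 16\right) \left(f + f\right) = \left(\left(2 - 3 - f\right) - 16\right) 2 f = \left(\left(-1 - f\right) - 16\right) 2 f = \left(-17 - f\right) 2 f = 2 f \left(-17 - f\right)$)
$b{\left(-42 \right)} R = \left(-2\right) \left(-42\right) \left(17 - 42\right) \left(-91\right) = \left(-2\right) \left(-42\right) \left(-25\right) \left(-91\right) = \left(-2100\right) \left(-91\right) = 191100$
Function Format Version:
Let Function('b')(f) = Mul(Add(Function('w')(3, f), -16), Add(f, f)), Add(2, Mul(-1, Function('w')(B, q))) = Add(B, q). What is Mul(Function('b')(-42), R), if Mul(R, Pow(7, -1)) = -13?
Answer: 191100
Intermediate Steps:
Function('w')(B, q) = Add(2, Mul(-1, B), Mul(-1, q)) (Function('w')(B, q) = Add(2, Mul(-1, Add(B, q))) = Add(2, Add(Mul(-1, B), Mul(-1, q))) = Add(2, Mul(-1, B), Mul(-1, q)))
R = -91 (R = Mul(7, -13) = -91)
Function('b')(f) = Mul(2, f, Add(-17, Mul(-1, f))) (Function('b')(f) = Mul(Add(Add(2, Mul(-1, 3), Mul(-1, f)), -16), Add(f, f)) = Mul(Add(Add(2, -3, Mul(-1, f)), -16), Mul(2, f)) = Mul(Add(Add(-1, Mul(-1, f)), -16), Mul(2, f)) = Mul(Add(-17, Mul(-1, f)), Mul(2, f)) = Mul(2, f, Add(-17, Mul(-1, f))))
Mul(Function('b')(-42), R) = Mul(Mul(-2, -42, Add(17, -42)), -91) = Mul(Mul(-2, -42, -25), -91) = Mul(-2100, -91) = 191100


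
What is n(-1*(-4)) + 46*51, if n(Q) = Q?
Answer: 2350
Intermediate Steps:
n(-1*(-4)) + 46*51 = -1*(-4) + 46*51 = 4 + 2346 = 2350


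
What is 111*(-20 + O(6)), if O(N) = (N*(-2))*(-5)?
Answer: 4440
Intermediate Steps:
O(N) = 10*N (O(N) = -2*N*(-5) = 10*N)
111*(-20 + O(6)) = 111*(-20 + 10*6) = 111*(-20 + 60) = 111*40 = 4440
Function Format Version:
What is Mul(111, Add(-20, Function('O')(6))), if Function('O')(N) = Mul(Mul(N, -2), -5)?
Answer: 4440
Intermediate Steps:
Function('O')(N) = Mul(10, N) (Function('O')(N) = Mul(Mul(-2, N), -5) = Mul(10, N))
Mul(111, Add(-20, Function('O')(6))) = Mul(111, Add(-20, Mul(10, 6))) = Mul(111, Add(-20, 60)) = Mul(111, 40) = 4440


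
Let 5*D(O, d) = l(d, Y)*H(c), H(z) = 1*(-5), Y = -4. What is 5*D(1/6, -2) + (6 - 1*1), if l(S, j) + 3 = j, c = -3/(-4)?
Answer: 40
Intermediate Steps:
c = ¾ (c = -3*(-¼) = ¾ ≈ 0.75000)
l(S, j) = -3 + j
H(z) = -5
D(O, d) = 7 (D(O, d) = ((-3 - 4)*(-5))/5 = (-7*(-5))/5 = (⅕)*35 = 7)
5*D(1/6, -2) + (6 - 1*1) = 5*7 + (6 - 1*1) = 35 + (6 - 1) = 35 + 5 = 40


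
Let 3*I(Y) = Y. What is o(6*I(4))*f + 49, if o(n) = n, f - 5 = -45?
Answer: -271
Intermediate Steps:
f = -40 (f = 5 - 45 = -40)
I(Y) = Y/3
o(6*I(4))*f + 49 = (6*((⅓)*4))*(-40) + 49 = (6*(4/3))*(-40) + 49 = 8*(-40) + 49 = -320 + 49 = -271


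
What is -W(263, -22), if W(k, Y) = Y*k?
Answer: 5786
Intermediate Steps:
-W(263, -22) = -(-22)*263 = -1*(-5786) = 5786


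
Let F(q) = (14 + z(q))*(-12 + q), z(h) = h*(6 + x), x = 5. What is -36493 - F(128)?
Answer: -201445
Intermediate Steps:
z(h) = 11*h (z(h) = h*(6 + 5) = h*11 = 11*h)
F(q) = (-12 + q)*(14 + 11*q) (F(q) = (14 + 11*q)*(-12 + q) = (-12 + q)*(14 + 11*q))
-36493 - F(128) = -36493 - (-168 - 118*128 + 11*128²) = -36493 - (-168 - 15104 + 11*16384) = -36493 - (-168 - 15104 + 180224) = -36493 - 1*164952 = -36493 - 164952 = -201445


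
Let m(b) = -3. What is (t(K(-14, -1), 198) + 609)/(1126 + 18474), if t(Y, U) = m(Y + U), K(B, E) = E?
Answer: 303/9800 ≈ 0.030918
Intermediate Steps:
t(Y, U) = -3
(t(K(-14, -1), 198) + 609)/(1126 + 18474) = (-3 + 609)/(1126 + 18474) = 606/19600 = 606*(1/19600) = 303/9800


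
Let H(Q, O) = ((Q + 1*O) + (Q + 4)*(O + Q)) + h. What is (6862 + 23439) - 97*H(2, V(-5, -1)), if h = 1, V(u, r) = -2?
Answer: 30204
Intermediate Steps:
H(Q, O) = 1 + O + Q + (4 + Q)*(O + Q) (H(Q, O) = ((Q + 1*O) + (Q + 4)*(O + Q)) + 1 = ((Q + O) + (4 + Q)*(O + Q)) + 1 = ((O + Q) + (4 + Q)*(O + Q)) + 1 = (O + Q + (4 + Q)*(O + Q)) + 1 = 1 + O + Q + (4 + Q)*(O + Q))
(6862 + 23439) - 97*H(2, V(-5, -1)) = (6862 + 23439) - 97*(1 + 2**2 + 5*(-2) + 5*2 - 2*2) = 30301 - 97*(1 + 4 - 10 + 10 - 4) = 30301 - 97*1 = 30301 - 97 = 30204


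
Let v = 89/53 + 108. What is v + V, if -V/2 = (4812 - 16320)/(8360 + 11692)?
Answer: 9815177/88563 ≈ 110.83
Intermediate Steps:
V = 1918/1671 (V = -2*(4812 - 16320)/(8360 + 11692) = -(-23016)/20052 = -2*(-959/1671) = 1918/1671 ≈ 1.1478)
v = 5813/53 (v = (1/53)*89 + 108 = 89/53 + 108 = 5813/53 ≈ 109.68)
v + V = 5813/53 + 1918/1671 = 9815177/88563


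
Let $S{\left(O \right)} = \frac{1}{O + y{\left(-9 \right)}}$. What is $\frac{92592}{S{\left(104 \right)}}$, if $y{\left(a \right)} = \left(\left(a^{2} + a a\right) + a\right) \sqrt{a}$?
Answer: $9629568 + 42499728 i \approx 9.6296 \cdot 10^{6} + 4.25 \cdot 10^{7} i$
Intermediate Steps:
$y{\left(a \right)} = \sqrt{a} \left(a + 2 a^{2}\right)$ ($y{\left(a \right)} = \left(\left(a^{2} + a^{2}\right) + a\right) \sqrt{a} = \left(2 a^{2} + a\right) \sqrt{a} = \left(a + 2 a^{2}\right) \sqrt{a} = \sqrt{a} \left(a + 2 a^{2}\right)$)
$S{\left(O \right)} = \frac{1}{O + 459 i}$ ($S{\left(O \right)} = \frac{1}{O + \left(-9\right)^{\frac{3}{2}} \left(1 + 2 \left(-9\right)\right)} = \frac{1}{O + - 27 i \left(1 - 18\right)} = \frac{1}{O + - 27 i \left(-17\right)} = \frac{1}{O + 459 i}$)
$\frac{92592}{S{\left(104 \right)}} = \frac{92592}{\frac{1}{104 + 459 i}} = \frac{92592}{\frac{1}{221497} \left(104 - 459 i\right)} = 92592 \left(104 + 459 i\right) = 9629568 + 42499728 i$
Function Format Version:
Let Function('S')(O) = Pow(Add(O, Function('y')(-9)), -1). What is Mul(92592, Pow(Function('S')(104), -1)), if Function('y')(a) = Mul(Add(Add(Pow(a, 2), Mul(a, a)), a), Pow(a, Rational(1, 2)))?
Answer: Add(9629568, Mul(42499728, I)) ≈ Add(9.6296e+6, Mul(4.2500e+7, I))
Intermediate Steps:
Function('y')(a) = Mul(Pow(a, Rational(1, 2)), Add(a, Mul(2, Pow(a, 2)))) (Function('y')(a) = Mul(Add(Add(Pow(a, 2), Pow(a, 2)), a), Pow(a, Rational(1, 2))) = Mul(Add(Mul(2, Pow(a, 2)), a), Pow(a, Rational(1, 2))) = Mul(Add(a, Mul(2, Pow(a, 2))), Pow(a, Rational(1, 2))) = Mul(Pow(a, Rational(1, 2)), Add(a, Mul(2, Pow(a, 2)))))
Function('S')(O) = Pow(Add(O, Mul(459, I)), -1) (Function('S')(O) = Pow(Add(O, Mul(Pow(-9, Rational(3, 2)), Add(1, Mul(2, -9)))), -1) = Pow(Add(O, Mul(Mul(-27, I), Add(1, -18))), -1) = Pow(Add(O, Mul(Mul(-27, I), -17)), -1) = Pow(Add(O, Mul(459, I)), -1))
Mul(92592, Pow(Function('S')(104), -1)) = Mul(92592, Pow(Pow(Add(104, Mul(459, I)), -1), -1)) = Mul(92592, Pow(Mul(Rational(1, 221497), Add(104, Mul(-459, I))), -1)) = Mul(92592, Add(104, Mul(459, I))) = Add(9629568, Mul(42499728, I))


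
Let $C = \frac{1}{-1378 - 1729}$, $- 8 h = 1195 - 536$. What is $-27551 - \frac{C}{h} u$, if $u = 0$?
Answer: $-27551$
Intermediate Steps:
$h = - \frac{659}{8}$ ($h = - \frac{1195 - 536}{8} = \left(- \frac{1}{8}\right) 659 = - \frac{659}{8} \approx -82.375$)
$C = - \frac{1}{3107}$ ($C = \frac{1}{-3107} = - \frac{1}{3107} \approx -0.00032185$)
$-27551 - \frac{C}{h} u = -27551 - - \frac{1}{3107 \left(- \frac{659}{8}\right)} 0 = -27551 - \left(- \frac{1}{3107}\right) \left(- \frac{8}{659}\right) 0 = -27551 - \frac{8}{2047513} \cdot 0 = -27551 - 0 = -27551 + 0 = -27551$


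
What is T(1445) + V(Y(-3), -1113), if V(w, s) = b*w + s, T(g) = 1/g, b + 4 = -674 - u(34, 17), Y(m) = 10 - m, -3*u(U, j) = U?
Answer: -42394852/4335 ≈ -9779.7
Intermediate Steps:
u(U, j) = -U/3
b = -2000/3 (b = -4 + (-674 - (-1)*34/3) = -4 + (-674 - 1*(-34/3)) = -4 + (-674 + 34/3) = -4 - 1988/3 = -2000/3 ≈ -666.67)
V(w, s) = s - 2000*w/3 (V(w, s) = -2000*w/3 + s = s - 2000*w/3)
T(1445) + V(Y(-3), -1113) = 1/1445 + (-1113 - 2000*(10 - 1*(-3))/3) = 1/1445 + (-1113 - 2000*(10 + 3)/3) = 1/1445 + (-1113 - 2000/3*13) = 1/1445 + (-1113 - 26000/3) = 1/1445 - 29339/3 = -42394852/4335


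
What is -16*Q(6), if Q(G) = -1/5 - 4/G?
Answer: 208/15 ≈ 13.867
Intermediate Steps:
Q(G) = -⅕ - 4/G (Q(G) = -1*⅕ - 4/G = -⅕ - 4/G)
-16*Q(6) = -16*(-20 - 1*6)/(5*6) = -16*(-20 - 6)/(5*6) = -16*(-26)/(5*6) = -16*(-13/15) = 208/15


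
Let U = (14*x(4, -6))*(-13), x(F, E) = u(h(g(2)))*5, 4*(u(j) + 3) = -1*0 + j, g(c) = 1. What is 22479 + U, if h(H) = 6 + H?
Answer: 47233/2 ≈ 23617.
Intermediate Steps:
u(j) = -3 + j/4 (u(j) = -3 + (-1*0 + j)/4 = -3 + (0 + j)/4 = -3 + j/4)
x(F, E) = -25/4 (x(F, E) = (-3 + (6 + 1)/4)*5 = (-3 + (1/4)*7)*5 = (-3 + 7/4)*5 = -5/4*5 = -25/4)
U = 2275/2 (U = (14*(-25/4))*(-13) = -175/2*(-13) = 2275/2 ≈ 1137.5)
22479 + U = 22479 + 2275/2 = 47233/2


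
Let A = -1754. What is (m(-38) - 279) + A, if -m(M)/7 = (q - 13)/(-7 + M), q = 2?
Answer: -91562/45 ≈ -2034.7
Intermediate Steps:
m(M) = 77/(-7 + M) (m(M) = -7*(2 - 13)/(-7 + M) = -(-77)/(-7 + M) = 77/(-7 + M))
(m(-38) - 279) + A = (77/(-7 - 38) - 279) - 1754 = (77/(-45) - 279) - 1754 = (77*(-1/45) - 279) - 1754 = (-77/45 - 279) - 1754 = -12632/45 - 1754 = -91562/45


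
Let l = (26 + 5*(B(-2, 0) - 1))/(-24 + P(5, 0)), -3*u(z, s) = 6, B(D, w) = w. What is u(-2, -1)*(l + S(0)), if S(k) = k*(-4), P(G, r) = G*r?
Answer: 7/4 ≈ 1.7500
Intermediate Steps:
u(z, s) = -2 (u(z, s) = -⅓*6 = -2)
S(k) = -4*k
l = -7/8 (l = (26 + 5*(0 - 1))/(-24 + 5*0) = (26 + 5*(-1))/(-24 + 0) = (26 - 5)/(-24) = 21*(-1/24) = -7/8 ≈ -0.87500)
u(-2, -1)*(l + S(0)) = -2*(-7/8 - 4*0) = -2*(-7/8 + 0) = -2*(-7/8) = 7/4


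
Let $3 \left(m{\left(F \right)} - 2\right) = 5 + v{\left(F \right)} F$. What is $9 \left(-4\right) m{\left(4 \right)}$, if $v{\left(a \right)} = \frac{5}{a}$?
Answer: $-192$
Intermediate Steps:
$m{\left(F \right)} = \frac{16}{3}$ ($m{\left(F \right)} = 2 + \frac{5 + \frac{5}{F} F}{3} = 2 + \frac{5 + 5}{3} = 2 + \frac{1}{3} \cdot 10 = 2 + \frac{10}{3} = \frac{16}{3}$)
$9 \left(-4\right) m{\left(4 \right)} = 9 \left(-4\right) \frac{16}{3} = \left(-36\right) \frac{16}{3} = -192$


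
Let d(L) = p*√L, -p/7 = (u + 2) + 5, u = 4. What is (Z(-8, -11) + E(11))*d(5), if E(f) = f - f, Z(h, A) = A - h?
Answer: 231*√5 ≈ 516.53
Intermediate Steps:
p = -77 (p = -7*((4 + 2) + 5) = -7*(6 + 5) = -7*11 = -77)
E(f) = 0
d(L) = -77*√L
(Z(-8, -11) + E(11))*d(5) = ((-11 - 1*(-8)) + 0)*(-77*√5) = ((-11 + 8) + 0)*(-77*√5) = (-3 + 0)*(-77*√5) = -(-231)*√5 = 231*√5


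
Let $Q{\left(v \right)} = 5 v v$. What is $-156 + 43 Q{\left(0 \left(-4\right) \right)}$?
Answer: $-156$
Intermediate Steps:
$Q{\left(v \right)} = 5 v^{2}$
$-156 + 43 Q{\left(0 \left(-4\right) \right)} = -156 + 43 \cdot 5 \left(0 \left(-4\right)\right)^{2} = -156 + 43 \cdot 5 \cdot 0^{2} = -156 + 43 \cdot 5 \cdot 0 = -156 + 43 \cdot 0 = -156 + 0 = -156$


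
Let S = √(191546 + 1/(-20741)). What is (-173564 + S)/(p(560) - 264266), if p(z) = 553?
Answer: 173564/263713 - √82400997688485/5469671333 ≈ 0.65650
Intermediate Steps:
S = √82400997688485/20741 (S = √(191546 - 1/20741) = √(3972855585/20741) = √82400997688485/20741 ≈ 437.66)
(-173564 + S)/(p(560) - 264266) = (-173564 + √82400997688485/20741)/(553 - 264266) = (-173564 + √82400997688485/20741)/(-263713) = (-173564 + √82400997688485/20741)*(-1/263713) = 173564/263713 - √82400997688485/5469671333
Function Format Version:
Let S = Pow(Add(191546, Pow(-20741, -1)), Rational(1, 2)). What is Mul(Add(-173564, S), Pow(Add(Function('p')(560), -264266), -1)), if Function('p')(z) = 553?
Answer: Add(Rational(173564, 263713), Mul(Rational(-1, 5469671333), Pow(82400997688485, Rational(1, 2)))) ≈ 0.65650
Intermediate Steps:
S = Mul(Rational(1, 20741), Pow(82400997688485, Rational(1, 2))) (S = Pow(Add(191546, Rational(-1, 20741)), Rational(1, 2)) = Pow(Rational(3972855585, 20741), Rational(1, 2)) = Mul(Rational(1, 20741), Pow(82400997688485, Rational(1, 2))) ≈ 437.66)
Mul(Add(-173564, S), Pow(Add(Function('p')(560), -264266), -1)) = Mul(Add(-173564, Mul(Rational(1, 20741), Pow(82400997688485, Rational(1, 2)))), Pow(Add(553, -264266), -1)) = Mul(Add(-173564, Mul(Rational(1, 20741), Pow(82400997688485, Rational(1, 2)))), Pow(-263713, -1)) = Mul(Add(-173564, Mul(Rational(1, 20741), Pow(82400997688485, Rational(1, 2)))), Rational(-1, 263713)) = Add(Rational(173564, 263713), Mul(Rational(-1, 5469671333), Pow(82400997688485, Rational(1, 2))))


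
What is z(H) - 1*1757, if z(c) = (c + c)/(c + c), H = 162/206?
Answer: -1756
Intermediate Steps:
H = 81/103 (H = 162*(1/206) = 81/103 ≈ 0.78641)
z(c) = 1 (z(c) = (2*c)/((2*c)) = (2*c)*(1/(2*c)) = 1)
z(H) - 1*1757 = 1 - 1*1757 = 1 - 1757 = -1756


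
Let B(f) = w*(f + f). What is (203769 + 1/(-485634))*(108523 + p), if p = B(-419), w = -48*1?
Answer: 14719579867105115/485634 ≈ 3.0310e+10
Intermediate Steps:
w = -48
B(f) = -96*f (B(f) = -48*(f + f) = -96*f)
p = 40224 (p = -96*(-419) = 40224)
(203769 + 1/(-485634))*(108523 + p) = (203769 + 1/(-485634))*(108523 + 40224) = (203769 - 1/485634)*148747 = (98957154545/485634)*148747 = 14719579867105115/485634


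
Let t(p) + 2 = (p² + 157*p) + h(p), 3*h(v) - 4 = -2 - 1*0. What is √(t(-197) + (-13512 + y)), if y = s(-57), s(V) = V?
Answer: I*√51213/3 ≈ 75.434*I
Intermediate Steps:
h(v) = ⅔ (h(v) = 4/3 + (-2 - 1*0)/3 = 4/3 + (-2 + 0)/3 = 4/3 + (⅓)*(-2) = 4/3 - ⅔ = ⅔)
t(p) = -4/3 + p² + 157*p (t(p) = -2 + ((p² + 157*p) + ⅔) = -2 + (⅔ + p² + 157*p) = -4/3 + p² + 157*p)
y = -57
√(t(-197) + (-13512 + y)) = √((-4/3 + (-197)² + 157*(-197)) + (-13512 - 57)) = √((-4/3 + 38809 - 30929) - 13569) = √(23636/3 - 13569) = √(-17071/3) = I*√51213/3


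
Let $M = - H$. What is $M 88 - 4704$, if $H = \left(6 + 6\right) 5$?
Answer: $-9984$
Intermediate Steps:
$H = 60$ ($H = 12 \cdot 5 = 60$)
$M = -60$ ($M = \left(-1\right) 60 = -60$)
$M 88 - 4704 = \left(-60\right) 88 - 4704 = -5280 - 4704 = -9984$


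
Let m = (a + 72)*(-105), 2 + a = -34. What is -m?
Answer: 3780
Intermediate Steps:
a = -36 (a = -2 - 34 = -36)
m = -3780 (m = (-36 + 72)*(-105) = 36*(-105) = -3780)
-m = -1*(-3780) = 3780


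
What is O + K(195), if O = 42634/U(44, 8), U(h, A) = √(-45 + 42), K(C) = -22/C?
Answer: -22/195 - 42634*I*√3/3 ≈ -0.11282 - 24615.0*I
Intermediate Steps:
U(h, A) = I*√3 (U(h, A) = √(-3) = I*√3)
O = -42634*I*√3/3 (O = 42634/((I*√3)) = 42634*(-I*√3/3) = -42634*I*√3/3 ≈ -24615.0*I)
O + K(195) = -42634*I*√3/3 - 22/195 = -22/195 - 42634*I*√3/3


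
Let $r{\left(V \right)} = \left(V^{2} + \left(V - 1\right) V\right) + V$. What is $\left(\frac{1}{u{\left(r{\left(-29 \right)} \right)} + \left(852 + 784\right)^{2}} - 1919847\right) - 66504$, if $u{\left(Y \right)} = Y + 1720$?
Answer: $- \frac{5323218072197}{2679898} \approx -1.9864 \cdot 10^{6}$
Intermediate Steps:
$r{\left(V \right)} = V + V^{2} + V \left(-1 + V\right)$ ($r{\left(V \right)} = \left(V^{2} + \left(-1 + V\right) V\right) + V = \left(V^{2} + V \left(-1 + V\right)\right) + V = V + V^{2} + V \left(-1 + V\right)$)
$u{\left(Y \right)} = 1720 + Y$
$\left(\frac{1}{u{\left(r{\left(-29 \right)} \right)} + \left(852 + 784\right)^{2}} - 1919847\right) - 66504 = \left(\frac{1}{\left(1720 + 2 \left(-29\right)^{2}\right) + \left(852 + 784\right)^{2}} - 1919847\right) - 66504 = \left(\frac{1}{\left(1720 + 2 \cdot 841\right) + 1636^{2}} - 1919847\right) - 66504 = \left(\frac{1}{\left(1720 + 1682\right) + 2676496} - 1919847\right) - 66504 = \left(\frac{1}{3402 + 2676496} - 1919847\right) - 66504 = \left(\frac{1}{2679898} - 1919847\right) - 66504 = - \frac{5144994135605}{2679898} - 66504 = - \frac{5323218072197}{2679898}$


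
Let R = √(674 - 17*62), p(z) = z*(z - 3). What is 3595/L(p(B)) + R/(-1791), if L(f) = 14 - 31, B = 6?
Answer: -3595/17 - 2*I*√95/1791 ≈ -211.47 - 0.010884*I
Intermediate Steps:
p(z) = z*(-3 + z)
R = 2*I*√95 (R = √(674 - 1054) = √(-380) = 2*I*√95 ≈ 19.494*I)
L(f) = -17
3595/L(p(B)) + R/(-1791) = 3595/(-17) + (2*I*√95)/(-1791) = 3595*(-1/17) + (2*I*√95)*(-1/1791) = -3595/17 - 2*I*√95/1791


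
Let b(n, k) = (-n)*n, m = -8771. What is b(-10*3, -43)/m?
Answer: 900/8771 ≈ 0.10261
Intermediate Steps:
b(n, k) = -n²
b(-10*3, -43)/m = -(-10*3)²/(-8771) = -1*(-30)²*(-1/8771) = -1*900*(-1/8771) = -900*(-1/8771) = 900/8771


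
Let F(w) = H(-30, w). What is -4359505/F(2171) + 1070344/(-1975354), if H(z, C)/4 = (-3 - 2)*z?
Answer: -861220784617/118521240 ≈ -7266.4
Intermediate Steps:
H(z, C) = -20*z (H(z, C) = 4*((-3 - 2)*z) = 4*(-5*z) = -20*z)
F(w) = 600 (F(w) = -20*(-30) = 600)
-4359505/F(2171) + 1070344/(-1975354) = -4359505/600 + 1070344/(-1975354) = -4359505*1/600 + 1070344*(-1/1975354) = -871901/120 - 535172/987677 = -861220784617/118521240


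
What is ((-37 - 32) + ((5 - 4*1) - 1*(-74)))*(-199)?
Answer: -1194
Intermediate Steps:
((-37 - 32) + ((5 - 4*1) - 1*(-74)))*(-199) = (-69 + ((5 - 4) + 74))*(-199) = (-69 + (1 + 74))*(-199) = (-69 + 75)*(-199) = 6*(-199) = -1194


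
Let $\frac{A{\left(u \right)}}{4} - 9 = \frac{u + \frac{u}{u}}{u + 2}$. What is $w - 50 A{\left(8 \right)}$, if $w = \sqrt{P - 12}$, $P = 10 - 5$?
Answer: $-1980 + i \sqrt{7} \approx -1980.0 + 2.6458 i$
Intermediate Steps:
$P = 5$
$A{\left(u \right)} = 36 + \frac{4 \left(1 + u\right)}{2 + u}$ ($A{\left(u \right)} = 36 + 4 \frac{u + \frac{u}{u}}{u + 2} = 36 + 4 \frac{u + 1}{2 + u} = 36 + 4 \frac{1 + u}{2 + u} = 36 + \frac{4 \left(1 + u\right)}{2 + u}$)
$w = i \sqrt{7}$ ($w = \sqrt{5 - 12} = \sqrt{-7} = i \sqrt{7} \approx 2.6458 i$)
$w - 50 A{\left(8 \right)} = i \sqrt{7} - 50 \frac{4 \left(19 + 10 \cdot 8\right)}{2 + 8} = i \sqrt{7} - 50 \frac{4 \left(19 + 80\right)}{10} = i \sqrt{7} - 50 \cdot 4 \cdot \frac{1}{10} \cdot 99 = i \sqrt{7} - 1980 = -1980 + i \sqrt{7}$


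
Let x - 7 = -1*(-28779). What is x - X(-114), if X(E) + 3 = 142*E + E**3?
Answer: 1526521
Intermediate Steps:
x = 28786 (x = 7 - 1*(-28779) = 7 + 28779 = 28786)
X(E) = -3 + E**3 + 142*E (X(E) = -3 + (142*E + E**3) = -3 + (E**3 + 142*E) = -3 + E**3 + 142*E)
x - X(-114) = 28786 - (-3 + (-114)**3 + 142*(-114)) = 28786 - (-3 - 1481544 - 16188) = 28786 - 1*(-1497735) = 28786 + 1497735 = 1526521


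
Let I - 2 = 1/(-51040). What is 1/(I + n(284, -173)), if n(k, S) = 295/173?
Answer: 8829920/32716467 ≈ 0.26989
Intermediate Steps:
n(k, S) = 295/173 (n(k, S) = 295*(1/173) = 295/173)
I = 102079/51040 (I = 2 + 1/(-51040) = 2 - 1/51040 = 102079/51040 ≈ 2.0000)
1/(I + n(284, -173)) = 1/(102079/51040 + 295/173) = 1/(32716467/8829920) = 8829920/32716467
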